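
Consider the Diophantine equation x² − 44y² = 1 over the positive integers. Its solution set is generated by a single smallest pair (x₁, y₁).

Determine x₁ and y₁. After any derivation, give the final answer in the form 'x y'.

d=44: √d = [6; 1,1,1,2,1,1,1,12] (ℓ=8, even), read p_7/q_7
k=0  a_k=6  p_k/q_k = 6/1
…
k=3  a_k=1  p_k/q_k = 20/3
k=4  a_k=2  p_k/q_k = 53/8
k=5  a_k=1  p_k/q_k = 73/11
k=6  a_k=1  p_k/q_k = 126/19
k=7  a_k=1  p_k/q_k = 199/30
fundamental: x₁=199, y₁=30  (since 39601 − 44·900 = 1)

199 30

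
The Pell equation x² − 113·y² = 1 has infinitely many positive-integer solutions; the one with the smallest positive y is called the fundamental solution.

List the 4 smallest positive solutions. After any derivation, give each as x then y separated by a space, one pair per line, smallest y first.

1204353 113296
2900932297217 272896754976
6987493029899166849 657328051091107760
16830816386073401651890177 1583310020631184911403584

√113 → a₀=10, period (1,1,1,2,2,1,1,1,20); ℓ=9 odd so k=17
step 0: (10, 1)  from 10·(1,0) + (0,1)
step 1: (11, 1)  from 1·(10,1) + (1,0)
step 2: (21, 2)  from 1·(11,1) + (10,1)
step 3: (32, 3)  from 1·(21,2) + (11,1)
…
step 5: (202, 19)  from 2·(85,8) + (32,3)
step 6: (287, 27)  from 1·(202,19) + (85,8)
step 7: (489, 46)  from 1·(287,27) + (202,19)
step 8: (776, 73)  from 1·(489,46) + (287,27)
…
step 10: (16785, 1579)  from 1·(16009,1506) + (776,73)
step 11: (32794, 3085)  from 1·(16785,1579) + (16009,1506)
step 12: (49579, 4664)  from 1·(32794,3085) + (16785,1579)
step 13: (131952, 12413)  from 2·(49579,4664) + (32794,3085)
step 14: (313483, 29490)  from 2·(131952,12413) + (49579,4664)
…
step 16: (758918, 71393)  from 1·(445435,41903) + (313483,29490)
step 17: (1204353, 113296)  from 1·(758918,71393) + (445435,41903)
fundamental: x₁=1204353, y₁=113296  (since 1450466148609 − 113·12835983616 = 1)
(x_2, y_2) = (1204353·1204353 + 113·113296·113296, 1204353·113296 + 113296·1204353) = (2900932297217, 272896754976)
(x_3, y_3) = (1204353·2900932297217 + 113·113296·272896754976, 1204353·272896754976 + 113296·2900932297217) = (6987493029899166849, 657328051091107760)
(x_4, y_4) = (1204353·6987493029899166849 + 113·113296·657328051091107760, 1204353·657328051091107760 + 113296·6987493029899166849) = (16830816386073401651890177, 1583310020631184911403584)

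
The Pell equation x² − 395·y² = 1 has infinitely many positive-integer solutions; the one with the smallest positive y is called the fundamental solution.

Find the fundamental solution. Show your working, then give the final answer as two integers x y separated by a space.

√395 → a₀=19, period (1,6,1,38); ℓ=4 even so k=3
step 0: (19, 1)  from 19·(1,0) + (0,1)
…
step 2: (139, 7)  from 6·(20,1) + (19,1)
step 3: (159, 8)  from 1·(139,7) + (20,1)
→ (159, 8).  Check: 159²=25281, 395·8²=25280, difference 1.

159 8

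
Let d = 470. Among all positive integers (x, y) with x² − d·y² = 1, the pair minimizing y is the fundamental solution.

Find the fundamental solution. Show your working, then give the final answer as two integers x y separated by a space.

1691 78

√470 → a₀=21, period (1,2,8,2,1,42); ℓ=6 even so k=5
step 0: (21, 1)  from 21·(1,0) + (0,1)
step 1: (22, 1)  from 1·(21,1) + (1,0)
step 2: (65, 3)  from 2·(22,1) + (21,1)
step 3: (542, 25)  from 8·(65,3) + (22,1)
step 4: (1149, 53)  from 2·(542,25) + (65,3)
step 5: (1691, 78)  from 1·(1149,53) + (542,25)
fundamental: x₁=1691, y₁=78  (since 2859481 − 470·6084 = 1)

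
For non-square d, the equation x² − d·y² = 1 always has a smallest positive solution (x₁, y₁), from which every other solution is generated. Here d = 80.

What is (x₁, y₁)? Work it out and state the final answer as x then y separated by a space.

9 1

√80 = [8; 1,16, …], period ℓ=2 (even) → k=1
i=0: a=8 ⇒ p=8, q=1
i=1: a=1 ⇒ p=9, q=1
(x₁, y₁) = (9, 1);  9² − 80·1² = 1 ✓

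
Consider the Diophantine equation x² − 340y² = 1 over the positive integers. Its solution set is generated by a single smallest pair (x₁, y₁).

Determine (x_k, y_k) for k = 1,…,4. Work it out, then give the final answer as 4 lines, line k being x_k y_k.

√340 = [18; 2,3,1,1,1,…,3,2,36, …], period ℓ=14 (even) → k=13
i=0: a=18 ⇒ p=18, q=1
i=1: a=2 ⇒ p=37, q=2
i=2: a=3 ⇒ p=129, q=7
i=3: a=1 ⇒ p=166, q=9
…
i=5: a=1 ⇒ p=461, q=25
…
i=11: a=1 ⇒ p=34813, q=1888
i=12: a=3 ⇒ p=125478, q=6805
i=13: a=2 ⇒ p=285769, q=15498
(x₁, y₁) = (285769, 15498);  285769² − 340·15498² = 1 ✓
n=2: (285769,15498)∘(285769,15498) = (285769·285769+340·15498·15498, 285769·15498+15498·285769) = (163327842721,8857695924)
n=3: (163327842721,8857695924)∘(285769,15498) = (285769·163327842721+340·15498·8857695924, 285769·8857695924+15498·163327842721) = (93348068572789129,5062509812995614)
n=4: (93348068572789129,5062509812995614)∘(285769,15498) = (285769·93348068572789129+340·15498·5062509812995614, 285769·5062509812995614+15498·93348068572789129) = (53351968415791425367681,2893416733491029538408)

285769 15498
163327842721 8857695924
93348068572789129 5062509812995614
53351968415791425367681 2893416733491029538408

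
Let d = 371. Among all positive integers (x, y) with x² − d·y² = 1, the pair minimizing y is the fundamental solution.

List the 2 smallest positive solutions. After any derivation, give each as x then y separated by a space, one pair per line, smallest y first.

[19; 3,1,4,1,3,38] for √371; ℓ=6 ⇒ convergent index 5
a_0=19:  p_0=19·1+0=19,  q_0=19·0+1=1
a_1=3:  p_1=3·19+1=58,  q_1=3·1+0=3
…
a_4=1:  p_4=1·366+77=443,  q_4=1·19+4=23
a_5=3:  p_5=3·443+366=1695,  q_5=3·23+19=88
→ (1695, 88).  Check: 1695²=2873025, 371·88²=2873024, difference 1.
k=2:  x_2 = 1695·1695+371·88·88 = 5746049,  y_2 = 1695·88+88·1695 = 298320

1695 88
5746049 298320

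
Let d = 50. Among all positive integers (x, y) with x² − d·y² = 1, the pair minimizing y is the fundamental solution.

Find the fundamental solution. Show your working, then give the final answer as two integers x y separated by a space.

√50 = [7; 14, …], period ℓ=1 (odd) → k=1
step 0: (7, 1)  from 7·(1,0) + (0,1)
step 1: (99, 14)  from 14·(7,1) + (1,0)
(x₁, y₁) = (99, 14);  99² − 50·14² = 1 ✓

99 14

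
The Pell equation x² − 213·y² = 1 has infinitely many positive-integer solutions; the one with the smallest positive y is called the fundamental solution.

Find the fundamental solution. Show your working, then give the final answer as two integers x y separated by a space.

194399 13320

√213 → a₀=14, period (1,1,2,6,1,8,1,6,2,1,1,28); ℓ=12 even so k=11
k=0  a_k=14  p_k/q_k = 14/1
…
k=2  a_k=1  p_k/q_k = 29/2
…
k=6  a_k=8  p_k/q_k = 4787/328
…
k=9  a_k=2  p_k/q_k = 78825/5401
k=10  a_k=1  p_k/q_k = 115574/7919
k=11  a_k=1  p_k/q_k = 194399/13320
→ (194399, 13320).  Check: 194399²=37790971201, 213·13320²=37790971200, difference 1.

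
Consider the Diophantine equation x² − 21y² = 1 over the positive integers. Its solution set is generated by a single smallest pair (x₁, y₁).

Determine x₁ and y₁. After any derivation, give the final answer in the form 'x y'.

d=21: √d = [4; 1,1,2,1,1,8] (ℓ=6, even), read p_5/q_5
a_0=4:  p_0=4·1+0=4,  q_0=4·0+1=1
a_1=1:  p_1=1·4+1=5,  q_1=1·1+0=1
a_2=1:  p_2=1·5+4=9,  q_2=1·1+1=2
…
a_4=1:  p_4=1·23+9=32,  q_4=1·5+2=7
a_5=1:  p_5=1·32+23=55,  q_5=1·7+5=12
(x₁, y₁) = (55, 12);  55² − 21·12² = 1 ✓

55 12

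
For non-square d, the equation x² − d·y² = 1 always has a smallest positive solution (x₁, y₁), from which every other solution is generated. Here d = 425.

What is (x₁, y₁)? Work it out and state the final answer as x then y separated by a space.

√425 = [20; 1,1,1,1,1,1,40, …], period ℓ=7 (odd) → k=13
step 0: (20, 1)  from 20·(1,0) + (0,1)
…
step 3: (62, 3)  from 1·(41,2) + (21,1)
…
step 9: (22038, 1069)  from 1·(11153,541) + (10885,528)
…
step 12: (88420, 4289)  from 1·(55229,2679) + (33191,1610)
step 13: (143649, 6968)  from 1·(88420,4289) + (55229,2679)
fundamental: x₁=143649, y₁=6968  (since 20635035201 − 425·48553024 = 1)

143649 6968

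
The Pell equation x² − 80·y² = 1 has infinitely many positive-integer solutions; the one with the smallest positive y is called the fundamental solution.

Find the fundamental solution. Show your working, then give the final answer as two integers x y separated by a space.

d=80: √d = [8; 1,16] (ℓ=2, even), read p_1/q_1
k=0  a_k=8  p_k/q_k = 8/1
k=1  a_k=1  p_k/q_k = 9/1
(x₁, y₁) = (9, 1);  9² − 80·1² = 1 ✓

9 1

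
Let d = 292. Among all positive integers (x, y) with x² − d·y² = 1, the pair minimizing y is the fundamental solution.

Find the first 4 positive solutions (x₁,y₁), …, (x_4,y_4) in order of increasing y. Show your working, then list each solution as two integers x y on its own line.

2281249 133500
10408194000001 609093483000
47487364308614281249 2778987798000400500
216661004683313632776000001 12679126270400622186966000

√292 = [17; 11,2,1,3,8,3,1,2,11,34, …], period ℓ=10 (even) → k=9
a_0=17:  p_0=17·1+0=17,  q_0=17·0+1=1
a_1=11:  p_1=11·17+1=188,  q_1=11·1+0=11
a_2=2:  p_2=2·188+17=393,  q_2=2·11+1=23
…
a_6=3:  p_6=3·17669+2136=55143,  q_6=3·1034+125=3227
…
a_8=2:  p_8=2·72812+55143=200767,  q_8=2·4261+3227=11749
a_9=11:  p_9=11·200767+72812=2281249,  q_9=11·11749+4261=133500
(x₁, y₁) = (2281249, 133500);  2281249² − 292·133500² = 1 ✓
k=2:  x_2 = 2281249·2281249+292·133500·133500 = 10408194000001,  y_2 = 2281249·133500+133500·2281249 = 609093483000
k=3:  x_3 = 2281249·10408194000001+292·133500·609093483000 = 47487364308614281249,  y_3 = 2281249·609093483000+133500·10408194000001 = 2778987798000400500
k=4:  x_4 = 2281249·47487364308614281249+292·133500·2778987798000400500 = 216661004683313632776000001,  y_4 = 2281249·2778987798000400500+133500·47487364308614281249 = 12679126270400622186966000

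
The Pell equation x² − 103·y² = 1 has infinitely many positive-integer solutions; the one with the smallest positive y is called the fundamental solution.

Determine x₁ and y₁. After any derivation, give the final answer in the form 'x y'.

227528 22419

√103 → a₀=10, period (6,1,2,1,1,9,1,1,2,1,6,20); ℓ=12 even so k=11
k=0  a_k=10  p_k/q_k = 10/1
k=1  a_k=6  p_k/q_k = 61/6
k=2  a_k=1  p_k/q_k = 71/7
k=3  a_k=2  p_k/q_k = 203/20
…
k=5  a_k=1  p_k/q_k = 477/47
k=6  a_k=9  p_k/q_k = 4567/450
k=7  a_k=1  p_k/q_k = 5044/497
k=8  a_k=1  p_k/q_k = 9611/947
k=9  a_k=2  p_k/q_k = 24266/2391
k=10  a_k=1  p_k/q_k = 33877/3338
k=11  a_k=6  p_k/q_k = 227528/22419
→ (227528, 22419).  Check: 227528²=51768990784, 103·22419²=51768990783, difference 1.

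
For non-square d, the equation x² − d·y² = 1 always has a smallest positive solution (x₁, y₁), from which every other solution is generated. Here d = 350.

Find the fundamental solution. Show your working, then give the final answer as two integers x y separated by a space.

√350 = [18; 1,2,2,2,1,36, …], period ℓ=6 (even) → k=5
k=0  a_k=18  p_k/q_k = 18/1
…
k=3  a_k=2  p_k/q_k = 131/7
k=4  a_k=2  p_k/q_k = 318/17
k=5  a_k=1  p_k/q_k = 449/24
→ (449, 24).  Check: 449²=201601, 350·24²=201600, difference 1.

449 24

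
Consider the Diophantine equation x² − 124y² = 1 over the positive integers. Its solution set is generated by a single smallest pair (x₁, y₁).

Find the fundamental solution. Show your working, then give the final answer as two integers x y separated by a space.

4620799 414960

[11; 7,2,1,1,1,…,2,7,22] for √124; ℓ=16 ⇒ convergent index 15
i=0: a=11 ⇒ p=11, q=1
i=1: a=7 ⇒ p=78, q=7
…
i=4: a=1 ⇒ p=412, q=37
i=5: a=1 ⇒ p=657, q=59
i=6: a=3 ⇒ p=2383, q=214
i=7: a=1 ⇒ p=3040, q=273
i=8: a=4 ⇒ p=14543, q=1306
i=9: a=1 ⇒ p=17583, q=1579
i=10: a=3 ⇒ p=67292, q=6043
i=11: a=1 ⇒ p=84875, q=7622
i=12: a=1 ⇒ p=152167, q=13665
i=13: a=1 ⇒ p=237042, q=21287
i=14: a=2 ⇒ p=626251, q=56239
i=15: a=7 ⇒ p=4620799, q=414960
(x₁, y₁) = (4620799, 414960);  4620799² − 124·414960² = 1 ✓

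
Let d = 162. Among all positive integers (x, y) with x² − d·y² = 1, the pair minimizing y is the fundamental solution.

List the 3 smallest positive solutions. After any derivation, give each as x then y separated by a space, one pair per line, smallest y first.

19601 1540
768398401 60371080
30122754096401 2366667076620

√162 = [12; 1,2,1,2,12,2,1,2,1,24, …], period ℓ=10 (even) → k=9
a_0=12:  p_0=12·1+0=12,  q_0=12·0+1=1
a_1=1:  p_1=1·12+1=13,  q_1=1·1+0=1
…
a_3=1:  p_3=1·38+13=51,  q_3=1·3+1=4
a_4=2:  p_4=2·51+38=140,  q_4=2·4+3=11
…
a_6=2:  p_6=2·1731+140=3602,  q_6=2·136+11=283
…
a_8=2:  p_8=2·5333+3602=14268,  q_8=2·419+283=1121
a_9=1:  p_9=1·14268+5333=19601,  q_9=1·1121+419=1540
fundamental: x₁=19601, y₁=1540  (since 384199201 − 162·2371600 = 1)
n=2: (19601,1540)∘(19601,1540) = (19601·19601+162·1540·1540, 19601·1540+1540·19601) = (768398401,60371080)
n=3: (768398401,60371080)∘(19601,1540) = (19601·768398401+162·1540·60371080, 19601·60371080+1540·768398401) = (30122754096401,2366667076620)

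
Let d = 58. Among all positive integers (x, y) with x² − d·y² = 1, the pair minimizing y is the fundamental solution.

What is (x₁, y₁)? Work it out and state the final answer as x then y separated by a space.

√58 → a₀=7, period (1,1,1,1,1,1,14); ℓ=7 odd so k=13
a_0=7:  p_0=7·1+0=7,  q_0=7·0+1=1
…
a_2=1:  p_2=1·8+7=15,  q_2=1·1+1=2
…
a_4=1:  p_4=1·23+15=38,  q_4=1·3+2=5
a_5=1:  p_5=1·38+23=61,  q_5=1·5+3=8
…
a_8=1:  p_8=1·1447+99=1546,  q_8=1·190+13=203
a_9=1:  p_9=1·1546+1447=2993,  q_9=1·203+190=393
…
a_11=1:  p_11=1·4539+2993=7532,  q_11=1·596+393=989
a_12=1:  p_12=1·7532+4539=12071,  q_12=1·989+596=1585
a_13=1:  p_13=1·12071+7532=19603,  q_13=1·1585+989=2574
→ (19603, 2574).  Check: 19603²=384277609, 58·2574²=384277608, difference 1.

19603 2574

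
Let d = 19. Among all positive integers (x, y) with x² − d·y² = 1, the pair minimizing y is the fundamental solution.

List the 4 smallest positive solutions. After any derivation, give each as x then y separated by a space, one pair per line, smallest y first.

170 39
57799 13260
19651490 4508361
6681448801 1532829480

√19 → a₀=4, period (2,1,3,1,2,8); ℓ=6 even so k=5
step 0: (4, 1)  from 4·(1,0) + (0,1)
…
step 3: (48, 11)  from 3·(13,3) + (9,2)
step 4: (61, 14)  from 1·(48,11) + (13,3)
step 5: (170, 39)  from 2·(61,14) + (48,11)
→ (170, 39).  Check: 170²=28900, 19·39²=28899, difference 1.
(x_2, y_2) = (170·170 + 19·39·39, 170·39 + 39·170) = (57799, 13260)
(x_3, y_3) = (170·57799 + 19·39·13260, 170·13260 + 39·57799) = (19651490, 4508361)
(x_4, y_4) = (170·19651490 + 19·39·4508361, 170·4508361 + 39·19651490) = (6681448801, 1532829480)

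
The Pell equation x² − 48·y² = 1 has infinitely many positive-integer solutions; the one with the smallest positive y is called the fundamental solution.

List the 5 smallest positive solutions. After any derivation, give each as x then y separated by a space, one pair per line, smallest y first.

[6; 1,12] for √48; ℓ=2 ⇒ convergent index 1
i=0: a=6 ⇒ p=6, q=1
i=1: a=1 ⇒ p=7, q=1
fundamental: x₁=7, y₁=1  (since 49 − 48·1 = 1)
(7+1√48)^2 = 97 + 14√48
(7+1√48)^3 = 1351 + 195√48
(7+1√48)^4 = 18817 + 2716√48
(7+1√48)^5 = 262087 + 37829√48

7 1
97 14
1351 195
18817 2716
262087 37829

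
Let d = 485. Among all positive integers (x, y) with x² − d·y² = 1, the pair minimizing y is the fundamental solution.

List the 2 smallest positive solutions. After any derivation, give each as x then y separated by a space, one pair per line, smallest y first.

969 44
1877921 85272

√485 → a₀=22, period (44); ℓ=1 odd so k=1
a_0=22:  p_0=22·1+0=22,  q_0=22·0+1=1
a_1=44:  p_1=44·22+1=969,  q_1=44·1+0=44
(x₁, y₁) = (969, 44);  969² − 485·44² = 1 ✓
n=2: (969,44)∘(969,44) = (969·969+485·44·44, 969·44+44·969) = (1877921,85272)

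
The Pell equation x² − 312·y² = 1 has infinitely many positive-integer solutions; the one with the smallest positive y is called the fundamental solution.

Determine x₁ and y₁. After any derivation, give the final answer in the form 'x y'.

[17; 1,1,1,34] for √312; ℓ=4 ⇒ convergent index 3
i=0: a=17 ⇒ p=17, q=1
i=1: a=1 ⇒ p=18, q=1
i=2: a=1 ⇒ p=35, q=2
i=3: a=1 ⇒ p=53, q=3
(x₁, y₁) = (53, 3);  53² − 312·3² = 1 ✓

53 3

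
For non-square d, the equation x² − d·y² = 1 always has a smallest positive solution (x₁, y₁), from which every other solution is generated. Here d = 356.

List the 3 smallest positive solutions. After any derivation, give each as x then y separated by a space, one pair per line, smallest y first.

500001 26500
500002000001 26500053000
500003000004500001 26500106000079500

[18; 1,6,1,1,2,…,6,1,36] for √356; ℓ=14 ⇒ convergent index 13
k=0  a_k=18  p_k/q_k = 18/1
…
k=2  a_k=6  p_k/q_k = 132/7
k=3  a_k=1  p_k/q_k = 151/8
…
k=6  a_k=1  p_k/q_k = 1000/53
k=7  a_k=8  p_k/q_k = 8717/462
…
k=12  a_k=6  p_k/q_k = 433982/23001
k=13  a_k=1  p_k/q_k = 500001/26500
→ (500001, 26500).  Check: 500001²=250001000001, 356·26500²=250001000000, difference 1.
k=2:  x_2 = 500001·500001+356·26500·26500 = 500002000001,  y_2 = 500001·26500+26500·500001 = 26500053000
k=3:  x_3 = 500001·500002000001+356·26500·26500053000 = 500003000004500001,  y_3 = 500001·26500053000+26500·500002000001 = 26500106000079500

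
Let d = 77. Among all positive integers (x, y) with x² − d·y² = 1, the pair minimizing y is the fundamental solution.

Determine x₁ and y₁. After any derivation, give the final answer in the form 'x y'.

351 40

d=77: √d = [8; 1,3,2,3,1,16] (ℓ=6, even), read p_5/q_5
step 0: (8, 1)  from 8·(1,0) + (0,1)
…
step 2: (35, 4)  from 3·(9,1) + (8,1)
step 3: (79, 9)  from 2·(35,4) + (9,1)
step 4: (272, 31)  from 3·(79,9) + (35,4)
step 5: (351, 40)  from 1·(272,31) + (79,9)
→ (351, 40).  Check: 351²=123201, 77·40²=123200, difference 1.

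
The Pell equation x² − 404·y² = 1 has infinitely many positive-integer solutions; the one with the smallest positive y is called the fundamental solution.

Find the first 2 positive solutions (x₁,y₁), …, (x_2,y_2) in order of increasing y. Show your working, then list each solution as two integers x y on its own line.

201 10
80801 4020

√404 → a₀=20, period (10,40); ℓ=2 even so k=1
k=0  a_k=20  p_k/q_k = 20/1
k=1  a_k=10  p_k/q_k = 201/10
(x₁, y₁) = (201, 10);  201² − 404·10² = 1 ✓
k=2:  x_2 = 201·201+404·10·10 = 80801,  y_2 = 201·10+10·201 = 4020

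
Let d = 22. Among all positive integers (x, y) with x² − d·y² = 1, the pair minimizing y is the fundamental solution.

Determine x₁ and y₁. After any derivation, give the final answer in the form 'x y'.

197 42

√22 = [4; 1,2,4,2,1,8, …], period ℓ=6 (even) → k=5
a_0=4:  p_0=4·1+0=4,  q_0=4·0+1=1
…
a_2=2:  p_2=2·5+4=14,  q_2=2·1+1=3
…
a_4=2:  p_4=2·61+14=136,  q_4=2·13+3=29
a_5=1:  p_5=1·136+61=197,  q_5=1·29+13=42
(x₁, y₁) = (197, 42);  197² − 22·42² = 1 ✓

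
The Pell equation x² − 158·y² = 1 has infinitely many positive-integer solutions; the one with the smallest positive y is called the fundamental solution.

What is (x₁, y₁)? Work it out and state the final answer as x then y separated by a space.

7743 616

√158 = [12; 1,1,3,12,3,1,1,24, …], period ℓ=8 (even) → k=7
step 0: (12, 1)  from 12·(1,0) + (0,1)
step 1: (13, 1)  from 1·(12,1) + (1,0)
…
step 3: (88, 7)  from 3·(25,2) + (13,1)
step 4: (1081, 86)  from 12·(88,7) + (25,2)
step 5: (3331, 265)  from 3·(1081,86) + (88,7)
step 6: (4412, 351)  from 1·(3331,265) + (1081,86)
step 7: (7743, 616)  from 1·(4412,351) + (3331,265)
(x₁, y₁) = (7743, 616);  7743² − 158·616² = 1 ✓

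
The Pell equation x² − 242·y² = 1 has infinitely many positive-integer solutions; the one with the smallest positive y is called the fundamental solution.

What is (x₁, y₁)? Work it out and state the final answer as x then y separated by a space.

[15; 1,1,3,1,14,1,3,1,1,30] for √242; ℓ=10 ⇒ convergent index 9
k=0  a_k=15  p_k/q_k = 15/1
k=1  a_k=1  p_k/q_k = 16/1
…
k=3  a_k=3  p_k/q_k = 109/7
…
k=5  a_k=14  p_k/q_k = 2069/133
k=6  a_k=1  p_k/q_k = 2209/142
…
k=8  a_k=1  p_k/q_k = 10905/701
k=9  a_k=1  p_k/q_k = 19601/1260
(x₁, y₁) = (19601, 1260);  19601² − 242·1260² = 1 ✓

19601 1260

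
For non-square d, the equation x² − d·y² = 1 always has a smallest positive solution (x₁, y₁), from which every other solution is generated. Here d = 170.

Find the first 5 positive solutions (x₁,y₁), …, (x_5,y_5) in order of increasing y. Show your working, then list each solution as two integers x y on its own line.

339 26
229841 17628
155831859 11951758
105653770561 8103274296
71633100608499 5494008020930

d=170: √d = [13; 26] (ℓ=1, odd), read p_1/q_1
step 0: (13, 1)  from 13·(1,0) + (0,1)
step 1: (339, 26)  from 26·(13,1) + (1,0)
fundamental: x₁=339, y₁=26  (since 114921 − 170·676 = 1)
(339+26√170)^2 = 229841 + 17628√170
(339+26√170)^3 = 155831859 + 11951758√170
(339+26√170)^4 = 105653770561 + 8103274296√170
(339+26√170)^5 = 71633100608499 + 5494008020930√170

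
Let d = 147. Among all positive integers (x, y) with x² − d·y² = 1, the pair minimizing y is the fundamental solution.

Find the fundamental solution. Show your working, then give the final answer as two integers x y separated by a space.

97 8

[12; 8,24] for √147; ℓ=2 ⇒ convergent index 1
k=0  a_k=12  p_k/q_k = 12/1
k=1  a_k=8  p_k/q_k = 97/8
fundamental: x₁=97, y₁=8  (since 9409 − 147·64 = 1)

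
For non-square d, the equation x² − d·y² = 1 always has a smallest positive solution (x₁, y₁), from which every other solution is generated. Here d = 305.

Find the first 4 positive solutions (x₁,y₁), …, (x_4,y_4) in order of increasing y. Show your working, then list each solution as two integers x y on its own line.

√305 = [17; 2,6,2,34, …], period ℓ=4 (even) → k=3
k=0  a_k=17  p_k/q_k = 17/1
k=1  a_k=2  p_k/q_k = 35/2
k=2  a_k=6  p_k/q_k = 227/13
k=3  a_k=2  p_k/q_k = 489/28
fundamental: x₁=489, y₁=28  (since 239121 − 305·784 = 1)
k=2:  x_2 = 489·489+305·28·28 = 478241,  y_2 = 489·28+28·489 = 27384
k=3:  x_3 = 489·478241+305·28·27384 = 467719209,  y_3 = 489·27384+28·478241 = 26781524
k=4:  x_4 = 489·467719209+305·28·26781524 = 457428908161,  y_4 = 489·26781524+28·467719209 = 26192303088

489 28
478241 27384
467719209 26781524
457428908161 26192303088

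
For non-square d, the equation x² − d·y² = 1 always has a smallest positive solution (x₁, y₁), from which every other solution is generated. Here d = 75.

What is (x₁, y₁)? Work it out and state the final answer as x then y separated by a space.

√75 → a₀=8, period (1,1,1,16); ℓ=4 even so k=3
k=0  a_k=8  p_k/q_k = 8/1
k=1  a_k=1  p_k/q_k = 9/1
k=2  a_k=1  p_k/q_k = 17/2
k=3  a_k=1  p_k/q_k = 26/3
→ (26, 3).  Check: 26²=676, 75·3²=675, difference 1.

26 3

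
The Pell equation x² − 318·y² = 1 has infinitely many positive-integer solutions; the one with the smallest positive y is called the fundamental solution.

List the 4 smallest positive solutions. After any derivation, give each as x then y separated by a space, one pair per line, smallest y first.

107 6
22897 1284
4899851 274770
1048545217 58799496

√318 = [17; 1,4,1,34, …], period ℓ=4 (even) → k=3
a_0=17:  p_0=17·1+0=17,  q_0=17·0+1=1
…
a_2=4:  p_2=4·18+17=89,  q_2=4·1+1=5
a_3=1:  p_3=1·89+18=107,  q_3=1·5+1=6
→ (107, 6).  Check: 107²=11449, 318·6²=11448, difference 1.
(107+6√318)^2 = 22897 + 1284√318
(107+6√318)^3 = 4899851 + 274770√318
(107+6√318)^4 = 1048545217 + 58799496√318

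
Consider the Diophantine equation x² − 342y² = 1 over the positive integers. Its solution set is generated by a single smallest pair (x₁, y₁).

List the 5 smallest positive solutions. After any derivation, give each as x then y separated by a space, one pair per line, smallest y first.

[18; 2,36] for √342; ℓ=2 ⇒ convergent index 1
i=0: a=18 ⇒ p=18, q=1
i=1: a=2 ⇒ p=37, q=2
→ (37, 2).  Check: 37²=1369, 342·2²=1368, difference 1.
(x_2, y_2) = (37·37 + 342·2·2, 37·2 + 2·37) = (2737, 148)
(x_3, y_3) = (37·2737 + 342·2·148, 37·148 + 2·2737) = (202501, 10950)
(x_4, y_4) = (37·202501 + 342·2·10950, 37·10950 + 2·202501) = (14982337, 810152)
(x_5, y_5) = (37·14982337 + 342·2·810152, 37·810152 + 2·14982337) = (1108490437, 59940298)

37 2
2737 148
202501 10950
14982337 810152
1108490437 59940298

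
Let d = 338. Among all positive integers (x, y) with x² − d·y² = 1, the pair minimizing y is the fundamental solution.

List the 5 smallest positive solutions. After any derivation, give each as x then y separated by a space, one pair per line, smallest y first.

114243 6214
26102926097 1419812004
5964153172084899 324407165539730
1362725501650887306817 74122495624090936776
311363698964240484013304163 16935952534841634614661406

d=338: √d = [18; 2,1,1,2,36] (ℓ=5, odd), read p_9/q_9
a_0=18:  p_0=18·1+0=18,  q_0=18·0+1=1
…
a_2=1:  p_2=1·37+18=55,  q_2=1·2+1=3
a_3=1:  p_3=1·55+37=92,  q_3=1·3+2=5
…
a_8=1:  p_8=1·26327+17631=43958,  q_8=1·1432+959=2391
a_9=2:  p_9=2·43958+26327=114243,  q_9=2·2391+1432=6214
→ (114243, 6214).  Check: 114243²=13051463049, 338·6214²=13051463048, difference 1.
k=2:  x_2 = 114243·114243+338·6214·6214 = 26102926097,  y_2 = 114243·6214+6214·114243 = 1419812004
k=3:  x_3 = 114243·26102926097+338·6214·1419812004 = 5964153172084899,  y_3 = 114243·1419812004+6214·26102926097 = 324407165539730
k=4:  x_4 = 114243·5964153172084899+338·6214·324407165539730 = 1362725501650887306817,  y_4 = 114243·324407165539730+6214·5964153172084899 = 74122495624090936776
k=5:  x_5 = 114243·1362725501650887306817+338·6214·74122495624090936776 = 311363698964240484013304163,  y_5 = 114243·74122495624090936776+6214·1362725501650887306817 = 16935952534841634614661406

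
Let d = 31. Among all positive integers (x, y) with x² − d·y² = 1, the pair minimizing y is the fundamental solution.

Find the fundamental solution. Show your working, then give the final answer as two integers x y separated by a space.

√31 = [5; 1,1,3,5,3,1,1,10, …], period ℓ=8 (even) → k=7
step 0: (5, 1)  from 5·(1,0) + (0,1)
…
step 6: (863, 155)  from 1·(657,118) + (206,37)
step 7: (1520, 273)  from 1·(863,155) + (657,118)
fundamental: x₁=1520, y₁=273  (since 2310400 − 31·74529 = 1)

1520 273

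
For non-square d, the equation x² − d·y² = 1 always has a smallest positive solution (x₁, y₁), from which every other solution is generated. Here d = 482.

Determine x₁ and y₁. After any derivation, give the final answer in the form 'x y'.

483 22

d=482: √d = [21; 1,20,1,42] (ℓ=4, even), read p_3/q_3
a_0=21:  p_0=21·1+0=21,  q_0=21·0+1=1
…
a_2=20:  p_2=20·22+21=461,  q_2=20·1+1=21
a_3=1:  p_3=1·461+22=483,  q_3=1·21+1=22
→ (483, 22).  Check: 483²=233289, 482·22²=233288, difference 1.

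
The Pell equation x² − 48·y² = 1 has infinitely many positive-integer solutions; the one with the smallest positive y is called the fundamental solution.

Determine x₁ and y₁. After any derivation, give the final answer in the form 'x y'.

7 1

d=48: √d = [6; 1,12] (ℓ=2, even), read p_1/q_1
a_0=6:  p_0=6·1+0=6,  q_0=6·0+1=1
a_1=1:  p_1=1·6+1=7,  q_1=1·1+0=1
fundamental: x₁=7, y₁=1  (since 49 − 48·1 = 1)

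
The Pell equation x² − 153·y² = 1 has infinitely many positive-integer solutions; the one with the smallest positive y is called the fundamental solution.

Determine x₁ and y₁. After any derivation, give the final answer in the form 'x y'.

2177 176

√153 → a₀=12, period (2,1,2,2,2,1,2,24); ℓ=8 even so k=7
i=0: a=12 ⇒ p=12, q=1
…
i=3: a=2 ⇒ p=99, q=8
…
i=5: a=2 ⇒ p=569, q=46
i=6: a=1 ⇒ p=804, q=65
i=7: a=2 ⇒ p=2177, q=176
(x₁, y₁) = (2177, 176);  2177² − 153·176² = 1 ✓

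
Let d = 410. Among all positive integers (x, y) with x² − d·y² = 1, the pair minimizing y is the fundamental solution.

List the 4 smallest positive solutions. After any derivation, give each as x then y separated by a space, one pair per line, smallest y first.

81 4
13121 648
2125521 104972
344321281 17004816

√410 = [20; 4,40, …], period ℓ=2 (even) → k=1
i=0: a=20 ⇒ p=20, q=1
i=1: a=4 ⇒ p=81, q=4
(x₁, y₁) = (81, 4);  81² − 410·4² = 1 ✓
(x_2, y_2) = (81·81 + 410·4·4, 81·4 + 4·81) = (13121, 648)
(x_3, y_3) = (81·13121 + 410·4·648, 81·648 + 4·13121) = (2125521, 104972)
(x_4, y_4) = (81·2125521 + 410·4·104972, 81·104972 + 4·2125521) = (344321281, 17004816)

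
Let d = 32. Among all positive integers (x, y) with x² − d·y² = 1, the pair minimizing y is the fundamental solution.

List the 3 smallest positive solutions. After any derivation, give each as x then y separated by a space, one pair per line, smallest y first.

√32 = [5; 1,1,1,10, …], period ℓ=4 (even) → k=3
a_0=5:  p_0=5·1+0=5,  q_0=5·0+1=1
…
a_2=1:  p_2=1·6+5=11,  q_2=1·1+1=2
a_3=1:  p_3=1·11+6=17,  q_3=1·2+1=3
(x₁, y₁) = (17, 3);  17² − 32·3² = 1 ✓
n=2: (17,3)∘(17,3) = (17·17+32·3·3, 17·3+3·17) = (577,102)
n=3: (577,102)∘(17,3) = (17·577+32·3·102, 17·102+3·577) = (19601,3465)

17 3
577 102
19601 3465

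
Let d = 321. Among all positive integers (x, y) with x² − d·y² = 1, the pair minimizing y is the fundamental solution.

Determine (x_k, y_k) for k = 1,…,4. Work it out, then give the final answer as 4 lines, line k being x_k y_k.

d=321: √d = [17; 1,10,1,34] (ℓ=4, even), read p_3/q_3
i=0: a=17 ⇒ p=17, q=1
i=1: a=1 ⇒ p=18, q=1
i=2: a=10 ⇒ p=197, q=11
i=3: a=1 ⇒ p=215, q=12
fundamental: x₁=215, y₁=12  (since 46225 − 321·144 = 1)
(x_2, y_2) = (215·215 + 321·12·12, 215·12 + 12·215) = (92449, 5160)
(x_3, y_3) = (215·92449 + 321·12·5160, 215·5160 + 12·92449) = (39752855, 2218788)
(x_4, y_4) = (215·39752855 + 321·12·2218788, 215·2218788 + 12·39752855) = (17093635201, 954073680)

215 12
92449 5160
39752855 2218788
17093635201 954073680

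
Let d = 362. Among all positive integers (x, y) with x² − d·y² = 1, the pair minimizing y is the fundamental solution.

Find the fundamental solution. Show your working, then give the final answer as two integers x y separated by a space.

√362 = [19; 38, …], period ℓ=1 (odd) → k=1
step 0: (19, 1)  from 19·(1,0) + (0,1)
step 1: (723, 38)  from 38·(19,1) + (1,0)
(x₁, y₁) = (723, 38);  723² − 362·38² = 1 ✓

723 38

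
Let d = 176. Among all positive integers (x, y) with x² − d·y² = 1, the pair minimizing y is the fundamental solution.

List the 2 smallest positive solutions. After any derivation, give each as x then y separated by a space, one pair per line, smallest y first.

199 15
79201 5970

[13; 3,1,3,26] for √176; ℓ=4 ⇒ convergent index 3
i=0: a=13 ⇒ p=13, q=1
i=1: a=3 ⇒ p=40, q=3
i=2: a=1 ⇒ p=53, q=4
i=3: a=3 ⇒ p=199, q=15
→ (199, 15).  Check: 199²=39601, 176·15²=39600, difference 1.
k=2:  x_2 = 199·199+176·15·15 = 79201,  y_2 = 199·15+15·199 = 5970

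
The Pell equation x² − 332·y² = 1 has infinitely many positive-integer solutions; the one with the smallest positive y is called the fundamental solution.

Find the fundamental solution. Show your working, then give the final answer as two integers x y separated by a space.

13447 738

[18; 4,1,1,8,1,1,4,36] for √332; ℓ=8 ⇒ convergent index 7
a_0=18:  p_0=18·1+0=18,  q_0=18·0+1=1
a_1=4:  p_1=4·18+1=73,  q_1=4·1+0=4
…
a_5=1:  p_5=1·1403+164=1567,  q_5=1·77+9=86
a_6=1:  p_6=1·1567+1403=2970,  q_6=1·86+77=163
a_7=4:  p_7=4·2970+1567=13447,  q_7=4·163+86=738
(x₁, y₁) = (13447, 738);  13447² − 332·738² = 1 ✓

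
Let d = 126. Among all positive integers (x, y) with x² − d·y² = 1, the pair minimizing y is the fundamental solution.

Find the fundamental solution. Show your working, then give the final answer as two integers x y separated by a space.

449 40

√126 = [11; 4,2,4,22, …], period ℓ=4 (even) → k=3
a_0=11:  p_0=11·1+0=11,  q_0=11·0+1=1
…
a_2=2:  p_2=2·45+11=101,  q_2=2·4+1=9
a_3=4:  p_3=4·101+45=449,  q_3=4·9+4=40
(x₁, y₁) = (449, 40);  449² − 126·40² = 1 ✓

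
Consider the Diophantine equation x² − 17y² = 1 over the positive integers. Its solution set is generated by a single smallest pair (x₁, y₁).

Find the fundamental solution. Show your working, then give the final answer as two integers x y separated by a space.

[4; 8] for √17; ℓ=1 ⇒ convergent index 1
a_0=4:  p_0=4·1+0=4,  q_0=4·0+1=1
a_1=8:  p_1=8·4+1=33,  q_1=8·1+0=8
fundamental: x₁=33, y₁=8  (since 1089 − 17·64 = 1)

33 8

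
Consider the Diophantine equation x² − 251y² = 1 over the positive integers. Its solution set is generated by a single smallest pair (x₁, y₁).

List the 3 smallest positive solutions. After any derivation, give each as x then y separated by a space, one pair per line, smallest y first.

3674890 231957
27009633024199 1704832919460
198514860608593651330 12530146894788486843

d=251: √d = [15; 1,5,2,1,2,…,5,1,30] (ℓ=14, even), read p_13/q_13
a_0=15:  p_0=15·1+0=15,  q_0=15·0+1=1
…
a_2=5:  p_2=5·16+15=95,  q_2=5·1+1=6
a_3=2:  p_3=2·95+16=206,  q_3=2·6+1=13
a_4=1:  p_4=1·206+95=301,  q_4=1·13+6=19
a_5=2:  p_5=2·301+206=808,  q_5=2·19+13=51
a_6=2:  p_6=2·808+301=1917,  q_6=2·51+19=121
a_7=15:  p_7=15·1917+808=29563,  q_7=15·121+51=1866
a_8=2:  p_8=2·29563+1917=61043,  q_8=2·1866+121=3853
…
a_11=2:  p_11=2·212692+151649=577033,  q_11=2·13425+9572=36422
a_12=5:  p_12=5·577033+212692=3097857,  q_12=5·36422+13425=195535
a_13=1:  p_13=1·3097857+577033=3674890,  q_13=1·195535+36422=231957
→ (3674890, 231957).  Check: 3674890²=13504816512100, 251·231957²=13504816512099, difference 1.
k=2:  x_2 = 3674890·3674890+251·231957·231957 = 27009633024199,  y_2 = 3674890·231957+231957·3674890 = 1704832919460
k=3:  x_3 = 3674890·27009633024199+251·231957·1704832919460 = 198514860608593651330,  y_3 = 3674890·1704832919460+231957·27009633024199 = 12530146894788486843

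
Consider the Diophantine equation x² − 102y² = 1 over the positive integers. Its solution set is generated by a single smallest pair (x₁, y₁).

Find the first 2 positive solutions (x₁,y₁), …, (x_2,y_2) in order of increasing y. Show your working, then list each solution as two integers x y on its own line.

101 10
20401 2020

d=102: √d = [10; 10,20] (ℓ=2, even), read p_1/q_1
step 0: (10, 1)  from 10·(1,0) + (0,1)
step 1: (101, 10)  from 10·(10,1) + (1,0)
(x₁, y₁) = (101, 10);  101² − 102·10² = 1 ✓
n=2: (101,10)∘(101,10) = (101·101+102·10·10, 101·10+10·101) = (20401,2020)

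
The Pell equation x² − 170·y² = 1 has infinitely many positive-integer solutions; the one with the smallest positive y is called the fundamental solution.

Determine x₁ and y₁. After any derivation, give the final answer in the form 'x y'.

339 26

√170 = [13; 26, …], period ℓ=1 (odd) → k=1
a_0=13:  p_0=13·1+0=13,  q_0=13·0+1=1
a_1=26:  p_1=26·13+1=339,  q_1=26·1+0=26
(x₁, y₁) = (339, 26);  339² − 170·26² = 1 ✓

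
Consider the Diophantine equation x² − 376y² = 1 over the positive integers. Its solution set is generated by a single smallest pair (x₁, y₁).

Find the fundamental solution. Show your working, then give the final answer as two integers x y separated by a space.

2143295 110532

√376 = [19; 2,1,1,3,1,…,1,2,38, …], period ℓ=16 (even) → k=15
a_0=19:  p_0=19·1+0=19,  q_0=19·0+1=1
a_1=2:  p_1=2·19+1=39,  q_1=2·1+0=2
…
a_3=1:  p_3=1·58+39=97,  q_3=1·3+2=5
…
a_5=1:  p_5=1·349+97=446,  q_5=1·18+5=23
…
a_7=2:  p_7=2·1241+446=2928,  q_7=2·64+23=151
…
a_10=2:  p_10=2·28834+12953=70621,  q_10=2·1487+668=3642
a_11=1:  p_11=1·70621+28834=99455,  q_11=1·3642+1487=5129
…
a_14=1:  p_14=1·468441+368986=837427,  q_14=1·24158+19029=43187
a_15=2:  p_15=2·837427+468441=2143295,  q_15=2·43187+24158=110532
(x₁, y₁) = (2143295, 110532);  2143295² − 376·110532² = 1 ✓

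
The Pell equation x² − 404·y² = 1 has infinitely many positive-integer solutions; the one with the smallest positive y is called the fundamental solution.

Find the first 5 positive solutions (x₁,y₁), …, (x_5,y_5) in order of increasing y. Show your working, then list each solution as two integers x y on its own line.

√404 = [20; 10,40, …], period ℓ=2 (even) → k=1
k=0  a_k=20  p_k/q_k = 20/1
k=1  a_k=10  p_k/q_k = 201/10
fundamental: x₁=201, y₁=10  (since 40401 − 404·100 = 1)
n=2: (201,10)∘(201,10) = (201·201+404·10·10, 201·10+10·201) = (80801,4020)
n=3: (80801,4020)∘(201,10) = (201·80801+404·10·4020, 201·4020+10·80801) = (32481801,1616030)
n=4: (32481801,1616030)∘(201,10) = (201·32481801+404·10·1616030, 201·1616030+10·32481801) = (13057603201,649640040)
n=5: (13057603201,649640040)∘(201,10) = (201·13057603201+404·10·649640040, 201·649640040+10·13057603201) = (5249124005001,261153680050)

201 10
80801 4020
32481801 1616030
13057603201 649640040
5249124005001 261153680050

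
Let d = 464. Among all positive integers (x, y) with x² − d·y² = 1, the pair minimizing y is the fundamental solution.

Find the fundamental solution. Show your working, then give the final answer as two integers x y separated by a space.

9801 455

√464 → a₀=21, period (1,1,5,1,1,1,5,1,1,42); ℓ=10 even so k=9
i=0: a=21 ⇒ p=21, q=1
i=1: a=1 ⇒ p=22, q=1
…
i=5: a=1 ⇒ p=517, q=24
i=6: a=1 ⇒ p=797, q=37
…
i=8: a=1 ⇒ p=5299, q=246
i=9: a=1 ⇒ p=9801, q=455
fundamental: x₁=9801, y₁=455  (since 96059601 − 464·207025 = 1)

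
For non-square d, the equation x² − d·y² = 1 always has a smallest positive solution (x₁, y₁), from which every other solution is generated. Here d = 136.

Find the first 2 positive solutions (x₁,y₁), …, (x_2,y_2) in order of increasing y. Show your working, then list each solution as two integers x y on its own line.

35 3
2449 210

[11; 1,1,1,22] for √136; ℓ=4 ⇒ convergent index 3
a_0=11:  p_0=11·1+0=11,  q_0=11·0+1=1
a_1=1:  p_1=1·11+1=12,  q_1=1·1+0=1
a_2=1:  p_2=1·12+11=23,  q_2=1·1+1=2
a_3=1:  p_3=1·23+12=35,  q_3=1·2+1=3
(x₁, y₁) = (35, 3);  35² − 136·3² = 1 ✓
k=2:  x_2 = 35·35+136·3·3 = 2449,  y_2 = 35·3+3·35 = 210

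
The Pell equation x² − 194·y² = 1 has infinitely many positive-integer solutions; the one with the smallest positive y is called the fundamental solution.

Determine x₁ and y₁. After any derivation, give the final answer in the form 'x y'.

[13; 1,12,1,26] for √194; ℓ=4 ⇒ convergent index 3
i=0: a=13 ⇒ p=13, q=1
i=1: a=1 ⇒ p=14, q=1
i=2: a=12 ⇒ p=181, q=13
i=3: a=1 ⇒ p=195, q=14
(x₁, y₁) = (195, 14);  195² − 194·14² = 1 ✓

195 14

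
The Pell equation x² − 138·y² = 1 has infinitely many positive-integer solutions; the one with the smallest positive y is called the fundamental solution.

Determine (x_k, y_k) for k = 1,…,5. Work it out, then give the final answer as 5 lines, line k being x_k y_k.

47 4
4417 376
415151 35340
39019777 3321584
3667443887 312193556

√138 → a₀=11, period (1,2,1,22); ℓ=4 even so k=3
i=0: a=11 ⇒ p=11, q=1
i=1: a=1 ⇒ p=12, q=1
i=2: a=2 ⇒ p=35, q=3
i=3: a=1 ⇒ p=47, q=4
→ (47, 4).  Check: 47²=2209, 138·4²=2208, difference 1.
(x_2, y_2) = (47·47 + 138·4·4, 47·4 + 4·47) = (4417, 376)
(x_3, y_3) = (47·4417 + 138·4·376, 47·376 + 4·4417) = (415151, 35340)
(x_4, y_4) = (47·415151 + 138·4·35340, 47·35340 + 4·415151) = (39019777, 3321584)
(x_5, y_5) = (47·39019777 + 138·4·3321584, 47·3321584 + 4·39019777) = (3667443887, 312193556)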